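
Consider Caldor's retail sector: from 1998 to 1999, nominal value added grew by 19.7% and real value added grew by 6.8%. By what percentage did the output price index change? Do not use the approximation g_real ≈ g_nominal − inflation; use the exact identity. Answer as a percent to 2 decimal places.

12.08%

(1 + g_nom) = (1 + g_real)(1 + π), so π = 1.1970 / 1.0680 − 1 = 0.12079.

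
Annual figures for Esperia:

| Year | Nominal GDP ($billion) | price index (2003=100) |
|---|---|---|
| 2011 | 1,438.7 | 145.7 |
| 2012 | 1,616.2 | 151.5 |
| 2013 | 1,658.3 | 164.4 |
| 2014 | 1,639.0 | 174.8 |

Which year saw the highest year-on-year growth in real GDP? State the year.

2012

2012: real = 1616.2/1.515 = 1066.80; growth vs 2011 (987.44) = 8.04%.
2013: real = 1658.3/1.644 = 1008.70; growth vs 2012 (1066.80) = -5.45%.
2014: real = 1639.0/1.748 = 937.64; growth vs 2013 (1008.70) = -7.04%.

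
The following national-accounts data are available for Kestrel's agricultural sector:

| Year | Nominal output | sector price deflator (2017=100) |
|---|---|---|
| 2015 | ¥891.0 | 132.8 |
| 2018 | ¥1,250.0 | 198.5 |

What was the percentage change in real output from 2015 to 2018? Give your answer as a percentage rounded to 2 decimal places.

Real output 2015 = 891.0 / 1.328 = 670.93.
Real output 2018 = 1250.0 / 1.985 = 629.72.
Real growth = 629.72 / 670.93 − 1 = -0.0614.

-6.14%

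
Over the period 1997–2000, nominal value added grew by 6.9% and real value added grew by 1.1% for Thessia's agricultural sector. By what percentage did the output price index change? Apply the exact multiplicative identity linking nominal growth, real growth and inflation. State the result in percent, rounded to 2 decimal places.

5.74%

(1 + g_nom) = (1 + g_real)(1 + π), so π = 1.0690 / 1.0110 − 1 = 0.05737.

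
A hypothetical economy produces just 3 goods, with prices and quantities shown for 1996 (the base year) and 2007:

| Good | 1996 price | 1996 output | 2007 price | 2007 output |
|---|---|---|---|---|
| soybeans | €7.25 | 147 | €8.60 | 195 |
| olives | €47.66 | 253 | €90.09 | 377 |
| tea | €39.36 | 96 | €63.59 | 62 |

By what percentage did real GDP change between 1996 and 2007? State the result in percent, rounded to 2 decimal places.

29.11%

Real GDP 1996 = Nominal GDP 1996 = 7.25·147 + 47.66·253 + 39.36·96 = 16902.29.
Real GDP 2007 (at 1996 prices) = 7.25·195 + 47.66·377 + 39.36·62 = 21821.89.
Real growth = 21821.89/16902.29 − 1 = 0.2911.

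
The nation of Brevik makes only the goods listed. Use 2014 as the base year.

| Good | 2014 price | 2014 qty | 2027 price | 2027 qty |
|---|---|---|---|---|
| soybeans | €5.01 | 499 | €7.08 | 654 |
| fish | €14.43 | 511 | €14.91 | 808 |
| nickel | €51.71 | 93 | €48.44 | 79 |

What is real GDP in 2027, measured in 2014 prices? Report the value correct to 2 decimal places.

Real GDP 2027 = Σ (p_2014 × q_2027) = 5.01·654 + 14.43·808 + 51.71·79 = 19021.07.

€19021.07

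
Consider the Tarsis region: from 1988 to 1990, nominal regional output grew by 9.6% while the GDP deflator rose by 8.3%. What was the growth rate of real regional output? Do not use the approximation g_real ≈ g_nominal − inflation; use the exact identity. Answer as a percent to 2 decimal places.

1.20%

(1 + g_nom) = (1 + g_real)(1 + π), so g_real = 1.0960 / 1.0830 − 1 = 0.01200.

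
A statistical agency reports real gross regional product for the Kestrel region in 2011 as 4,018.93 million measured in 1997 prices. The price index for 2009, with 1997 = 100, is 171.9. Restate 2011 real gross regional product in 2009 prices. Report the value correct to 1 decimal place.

Real gross regional product in 2009 prices = Real gross regional product in 1997 prices × (P_2009/P_1997) = 4018.93 × 1.719 = 6908.54.

6,908.5 million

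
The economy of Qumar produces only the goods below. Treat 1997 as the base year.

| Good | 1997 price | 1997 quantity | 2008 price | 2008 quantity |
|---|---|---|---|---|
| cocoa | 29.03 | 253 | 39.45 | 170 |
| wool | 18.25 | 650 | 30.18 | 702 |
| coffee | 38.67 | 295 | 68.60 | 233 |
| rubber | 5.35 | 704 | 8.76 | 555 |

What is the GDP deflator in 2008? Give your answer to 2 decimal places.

Nominal GDP 2008 = 39.45·170 + 30.18·702 + 68.60·233 + 8.76·555 = 48738.46.
Real GDP 2008 (at 1997 prices) = 29.03·170 + 18.25·702 + 38.67·233 + 5.35·555 = 29725.96.
Deflator = Nominal/Real × 100 = 48738.46/29725.96 × 100 = 163.959.

163.96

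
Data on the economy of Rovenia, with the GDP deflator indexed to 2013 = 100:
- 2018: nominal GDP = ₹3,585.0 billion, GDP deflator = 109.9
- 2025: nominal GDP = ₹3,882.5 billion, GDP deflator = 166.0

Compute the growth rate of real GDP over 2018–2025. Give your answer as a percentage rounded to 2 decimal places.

-28.30%

Real GDP 2018 = 3585.0 / 1.099 = 3262.06.
Real GDP 2025 = 3882.5 / 1.660 = 2338.86.
Real growth = 2338.86 / 3262.06 − 1 = -0.2830.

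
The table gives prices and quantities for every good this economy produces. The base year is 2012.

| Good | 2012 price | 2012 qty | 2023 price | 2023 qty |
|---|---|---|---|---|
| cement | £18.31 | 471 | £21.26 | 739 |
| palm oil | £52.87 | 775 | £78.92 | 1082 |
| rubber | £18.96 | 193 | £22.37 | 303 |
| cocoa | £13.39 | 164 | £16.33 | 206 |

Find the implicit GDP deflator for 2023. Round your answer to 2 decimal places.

140.39

Nominal GDP 2023 = 21.26·739 + 78.92·1082 + 22.37·303 + 16.33·206 = 111244.67.
Real GDP 2023 (at 2012 prices) = 18.31·739 + 52.87·1082 + 18.96·303 + 13.39·206 = 79239.65.
Deflator = Nominal/Real × 100 = 111244.67/79239.65 × 100 = 140.390.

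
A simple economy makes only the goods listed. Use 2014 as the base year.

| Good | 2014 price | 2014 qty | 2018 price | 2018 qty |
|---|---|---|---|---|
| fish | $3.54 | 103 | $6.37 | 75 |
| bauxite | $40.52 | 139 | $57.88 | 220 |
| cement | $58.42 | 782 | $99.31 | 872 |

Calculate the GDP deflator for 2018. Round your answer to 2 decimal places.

Nominal GDP 2018 = 6.37·75 + 57.88·220 + 99.31·872 = 99809.67.
Real GDP 2018 (at 2014 prices) = 3.54·75 + 40.52·220 + 58.42·872 = 60122.14.
Deflator = Nominal/Real × 100 = 99809.67/60122.14 × 100 = 166.012.

166.01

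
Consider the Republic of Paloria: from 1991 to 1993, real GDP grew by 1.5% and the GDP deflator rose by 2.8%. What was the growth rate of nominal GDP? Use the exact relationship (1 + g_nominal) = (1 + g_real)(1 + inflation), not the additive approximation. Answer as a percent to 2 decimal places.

(1 + g_nom) = (1 + g_real)(1 + π) = 1.0150 × 1.0280 = 1.04342.

4.34%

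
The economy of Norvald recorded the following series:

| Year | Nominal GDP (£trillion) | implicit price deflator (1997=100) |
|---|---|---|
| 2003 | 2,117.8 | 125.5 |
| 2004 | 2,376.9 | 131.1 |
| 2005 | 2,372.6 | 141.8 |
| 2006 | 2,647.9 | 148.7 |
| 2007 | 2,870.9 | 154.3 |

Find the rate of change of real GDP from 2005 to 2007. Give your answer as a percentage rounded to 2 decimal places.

11.20%

Real GDP 2005 = 2372.6/1.418 = 1673.20.
Real GDP 2007 = 2870.9/1.543 = 1860.60.
Change = 1860.60/1673.20 − 1 = 0.1120.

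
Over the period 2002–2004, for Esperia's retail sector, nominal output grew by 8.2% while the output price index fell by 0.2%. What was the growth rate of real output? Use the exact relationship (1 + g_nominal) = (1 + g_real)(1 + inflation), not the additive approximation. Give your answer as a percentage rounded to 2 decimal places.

(1 + g_nom) = (1 + g_real)(1 + π), so g_real = 1.0820 / 0.9980 − 1 = 0.08417.

8.42%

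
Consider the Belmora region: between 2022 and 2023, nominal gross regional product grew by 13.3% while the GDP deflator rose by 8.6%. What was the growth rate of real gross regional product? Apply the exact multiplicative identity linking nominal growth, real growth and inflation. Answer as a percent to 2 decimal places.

(1 + g_nom) = (1 + g_real)(1 + π), so g_real = 1.1330 / 1.0860 − 1 = 0.04328.

4.33%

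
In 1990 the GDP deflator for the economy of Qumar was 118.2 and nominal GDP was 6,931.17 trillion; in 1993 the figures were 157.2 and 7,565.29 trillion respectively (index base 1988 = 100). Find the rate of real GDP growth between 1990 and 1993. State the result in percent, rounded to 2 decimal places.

Deflate each year: 1990 → 6931.17/1.182 = 5863.93; 1993 → 7565.29/1.572 = 4812.53.
So real GDP changed by 4812.53/5863.93 − 1 = -0.1793, i.e. -17.93%.

-17.93%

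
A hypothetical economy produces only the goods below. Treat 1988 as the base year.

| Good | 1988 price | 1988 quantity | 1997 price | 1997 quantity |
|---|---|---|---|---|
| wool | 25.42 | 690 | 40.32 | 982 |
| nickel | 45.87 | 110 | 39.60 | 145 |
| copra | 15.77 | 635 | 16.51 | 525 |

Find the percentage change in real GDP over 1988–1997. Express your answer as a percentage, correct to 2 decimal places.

22.37%

Real GDP 1988 = Nominal GDP 1988 = 25.42·690 + 45.87·110 + 15.77·635 = 32599.45.
Real GDP 1997 (at 1988 prices) = 25.42·982 + 45.87·145 + 15.77·525 = 39892.84.
Real growth = 39892.84/32599.45 − 1 = 0.2237.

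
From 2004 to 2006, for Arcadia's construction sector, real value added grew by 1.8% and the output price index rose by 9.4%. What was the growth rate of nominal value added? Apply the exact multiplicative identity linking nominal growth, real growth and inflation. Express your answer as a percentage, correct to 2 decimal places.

11.37%

(1 + g_nom) = (1 + g_real)(1 + π) = 1.0180 × 1.0940 = 1.11369.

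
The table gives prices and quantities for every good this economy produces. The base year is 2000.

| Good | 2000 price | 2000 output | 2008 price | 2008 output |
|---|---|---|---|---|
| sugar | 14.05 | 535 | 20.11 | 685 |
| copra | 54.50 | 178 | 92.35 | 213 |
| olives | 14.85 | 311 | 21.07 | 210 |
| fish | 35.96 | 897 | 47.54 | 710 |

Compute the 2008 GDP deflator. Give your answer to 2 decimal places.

Nominal GDP 2008 = 20.11·685 + 92.35·213 + 21.07·210 + 47.54·710 = 71624.00.
Real GDP 2008 (at 2000 prices) = 14.05·685 + 54.50·213 + 14.85·210 + 35.96·710 = 49882.85.
Deflator = Nominal/Real × 100 = 71624.00/49882.85 × 100 = 143.584.

143.58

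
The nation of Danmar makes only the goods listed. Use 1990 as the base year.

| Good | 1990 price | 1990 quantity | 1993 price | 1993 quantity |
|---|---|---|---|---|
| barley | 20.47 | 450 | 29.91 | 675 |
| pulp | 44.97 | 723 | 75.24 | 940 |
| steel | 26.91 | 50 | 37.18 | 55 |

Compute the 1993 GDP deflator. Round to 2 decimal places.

Nominal GDP 1993 = 29.91·675 + 75.24·940 + 37.18·55 = 92959.75.
Real GDP 1993 (at 1990 prices) = 20.47·675 + 44.97·940 + 26.91·55 = 57569.10.
Deflator = Nominal/Real × 100 = 92959.75/57569.10 × 100 = 161.475.

161.48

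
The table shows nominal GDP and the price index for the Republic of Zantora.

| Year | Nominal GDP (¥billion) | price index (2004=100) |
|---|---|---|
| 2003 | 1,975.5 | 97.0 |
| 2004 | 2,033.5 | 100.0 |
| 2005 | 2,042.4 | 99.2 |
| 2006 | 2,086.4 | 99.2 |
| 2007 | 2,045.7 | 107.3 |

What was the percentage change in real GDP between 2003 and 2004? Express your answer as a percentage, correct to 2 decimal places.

-0.15%

Real GDP 2003 = 1975.5/0.970 = 2036.60.
Real GDP 2004 = 2033.5/1.000 = 2033.50.
Change = 2033.50/2036.60 − 1 = -0.0015.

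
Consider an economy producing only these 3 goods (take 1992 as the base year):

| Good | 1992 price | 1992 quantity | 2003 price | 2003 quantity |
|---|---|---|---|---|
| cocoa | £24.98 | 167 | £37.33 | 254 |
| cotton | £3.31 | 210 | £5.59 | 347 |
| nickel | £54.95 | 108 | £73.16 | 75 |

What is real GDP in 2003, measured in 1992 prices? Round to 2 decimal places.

Real GDP 2003 = Σ (p_1992 × q_2003) = 24.98·254 + 3.31·347 + 54.95·75 = 11614.74.

£11614.74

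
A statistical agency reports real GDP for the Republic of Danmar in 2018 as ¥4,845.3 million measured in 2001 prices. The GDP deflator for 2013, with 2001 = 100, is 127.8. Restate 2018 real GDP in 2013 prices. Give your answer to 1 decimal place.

¥6,192.3 million

Real GDP in 2013 prices = Real GDP in 2001 prices × (P_2013/P_2001) = 4845.3 × 1.278 = 6192.29.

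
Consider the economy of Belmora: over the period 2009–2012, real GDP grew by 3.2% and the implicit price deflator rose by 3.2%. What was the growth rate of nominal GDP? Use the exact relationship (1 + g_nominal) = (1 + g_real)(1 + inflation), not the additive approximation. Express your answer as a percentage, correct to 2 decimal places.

6.50%

(1 + g_nom) = (1 + g_real)(1 + π) = 1.0320 × 1.0320 = 1.06502.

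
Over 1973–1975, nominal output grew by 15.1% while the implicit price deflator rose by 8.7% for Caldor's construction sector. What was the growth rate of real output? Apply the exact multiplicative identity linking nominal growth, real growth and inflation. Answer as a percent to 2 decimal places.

5.89%

(1 + g_nom) = (1 + g_real)(1 + π), so g_real = 1.1510 / 1.0870 − 1 = 0.05888.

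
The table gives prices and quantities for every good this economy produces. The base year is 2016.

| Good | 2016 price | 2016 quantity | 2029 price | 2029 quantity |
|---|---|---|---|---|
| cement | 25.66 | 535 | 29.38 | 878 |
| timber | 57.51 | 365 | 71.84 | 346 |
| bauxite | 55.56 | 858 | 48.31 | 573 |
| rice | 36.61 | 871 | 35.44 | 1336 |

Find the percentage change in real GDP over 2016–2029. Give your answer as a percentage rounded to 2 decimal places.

7.79%

Real GDP 2016 = Nominal GDP 2016 = 25.66·535 + 57.51·365 + 55.56·858 + 36.61·871 = 114277.04.
Real GDP 2029 (at 2016 prices) = 25.66·878 + 57.51·346 + 55.56·573 + 36.61·1336 = 123174.78.
Real growth = 123174.78/114277.04 − 1 = 0.0779.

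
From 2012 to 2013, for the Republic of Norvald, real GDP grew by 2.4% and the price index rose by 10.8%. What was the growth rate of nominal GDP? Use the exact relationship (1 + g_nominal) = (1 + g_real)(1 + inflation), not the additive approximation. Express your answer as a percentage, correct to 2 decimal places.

(1 + g_nom) = (1 + g_real)(1 + π) = 1.0240 × 1.1080 = 1.13459.

13.46%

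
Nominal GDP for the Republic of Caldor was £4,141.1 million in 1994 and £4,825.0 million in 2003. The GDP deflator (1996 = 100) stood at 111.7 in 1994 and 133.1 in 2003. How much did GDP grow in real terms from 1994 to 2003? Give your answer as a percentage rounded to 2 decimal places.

-2.22%

Real GDP 1994 = 4141.1 / 1.117 = 3707.34.
Real GDP 2003 = 4825.0 / 1.331 = 3625.09.
Real growth = 3625.09 / 3707.34 − 1 = -0.0222.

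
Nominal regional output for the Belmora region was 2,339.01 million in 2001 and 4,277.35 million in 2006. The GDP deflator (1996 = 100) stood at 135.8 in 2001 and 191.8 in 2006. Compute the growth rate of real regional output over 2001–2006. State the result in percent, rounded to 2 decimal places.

29.48%

Real regional output 2001 = 2339.01 / 1.358 = 1722.39.
Real regional output 2006 = 4277.35 / 1.918 = 2230.11.
Real growth = 2230.11 / 1722.39 − 1 = 0.2948.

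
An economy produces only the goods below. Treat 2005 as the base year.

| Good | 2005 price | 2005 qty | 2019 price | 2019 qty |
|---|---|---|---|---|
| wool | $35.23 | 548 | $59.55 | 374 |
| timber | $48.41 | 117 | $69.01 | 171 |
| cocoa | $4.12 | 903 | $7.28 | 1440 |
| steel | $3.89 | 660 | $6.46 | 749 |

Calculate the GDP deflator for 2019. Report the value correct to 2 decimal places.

Nominal GDP 2019 = 59.55·374 + 69.01·171 + 7.28·1440 + 6.46·749 = 49394.15.
Real GDP 2019 (at 2005 prices) = 35.23·374 + 48.41·171 + 4.12·1440 + 3.89·749 = 30300.54.
Deflator = Nominal/Real × 100 = 49394.15/30300.54 × 100 = 163.014.

163.01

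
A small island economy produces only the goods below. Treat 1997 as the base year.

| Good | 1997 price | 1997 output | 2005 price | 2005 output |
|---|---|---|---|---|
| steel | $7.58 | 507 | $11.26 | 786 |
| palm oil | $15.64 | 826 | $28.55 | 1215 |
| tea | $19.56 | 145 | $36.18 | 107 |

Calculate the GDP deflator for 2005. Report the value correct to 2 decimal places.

Nominal GDP 2005 = 11.26·786 + 28.55·1215 + 36.18·107 = 47409.87.
Real GDP 2005 (at 1997 prices) = 7.58·786 + 15.64·1215 + 19.56·107 = 27053.40.
Deflator = Nominal/Real × 100 = 47409.87/27053.40 × 100 = 175.246.

175.25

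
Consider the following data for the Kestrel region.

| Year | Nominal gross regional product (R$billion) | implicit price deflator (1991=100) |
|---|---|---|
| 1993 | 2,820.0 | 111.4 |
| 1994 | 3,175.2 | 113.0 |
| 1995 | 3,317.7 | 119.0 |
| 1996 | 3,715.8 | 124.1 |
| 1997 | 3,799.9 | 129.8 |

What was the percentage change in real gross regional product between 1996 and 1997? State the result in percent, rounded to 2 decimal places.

Real gross regional product 1996 = 3715.8/1.241 = 2994.20.
Real gross regional product 1997 = 3799.9/1.298 = 2927.50.
Change = 2927.50/2994.20 − 1 = -0.0223.

-2.23%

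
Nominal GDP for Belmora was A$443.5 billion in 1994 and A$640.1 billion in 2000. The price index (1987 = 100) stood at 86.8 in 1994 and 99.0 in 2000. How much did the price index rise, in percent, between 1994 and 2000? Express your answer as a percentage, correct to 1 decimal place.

Price-level change = 99.0 / 86.8 − 1 = 0.1406.

14.1%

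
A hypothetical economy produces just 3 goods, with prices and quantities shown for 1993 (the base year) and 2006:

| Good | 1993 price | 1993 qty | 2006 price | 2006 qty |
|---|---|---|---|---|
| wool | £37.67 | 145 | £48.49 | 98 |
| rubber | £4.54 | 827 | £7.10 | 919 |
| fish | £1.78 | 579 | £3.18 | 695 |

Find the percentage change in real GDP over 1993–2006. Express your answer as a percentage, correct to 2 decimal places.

Real GDP 1993 = Nominal GDP 1993 = 37.67·145 + 4.54·827 + 1.78·579 = 10247.35.
Real GDP 2006 (at 1993 prices) = 37.67·98 + 4.54·919 + 1.78·695 = 9101.02.
Real growth = 9101.02/10247.35 − 1 = -0.1119.

-11.19%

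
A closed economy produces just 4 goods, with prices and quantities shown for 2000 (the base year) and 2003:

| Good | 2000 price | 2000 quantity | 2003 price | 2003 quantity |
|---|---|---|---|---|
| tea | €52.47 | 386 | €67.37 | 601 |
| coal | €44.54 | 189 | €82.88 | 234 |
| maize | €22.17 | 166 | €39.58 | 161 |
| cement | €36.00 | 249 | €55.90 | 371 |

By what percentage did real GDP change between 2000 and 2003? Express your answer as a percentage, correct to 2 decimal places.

Real GDP 2000 = Nominal GDP 2000 = 52.47·386 + 44.54·189 + 22.17·166 + 36.00·249 = 41315.70.
Real GDP 2003 (at 2000 prices) = 52.47·601 + 44.54·234 + 22.17·161 + 36.00·371 = 58882.20.
Real growth = 58882.20/41315.70 − 1 = 0.4252.

42.52%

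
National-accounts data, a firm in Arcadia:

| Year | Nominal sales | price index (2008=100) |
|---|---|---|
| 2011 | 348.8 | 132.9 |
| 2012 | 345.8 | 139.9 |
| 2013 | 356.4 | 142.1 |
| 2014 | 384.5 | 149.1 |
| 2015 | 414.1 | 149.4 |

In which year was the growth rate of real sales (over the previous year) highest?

2015

2012: real = 345.8/1.399 = 247.18; growth vs 2011 (262.45) = -5.82%.
2013: real = 356.4/1.421 = 250.81; growth vs 2012 (247.18) = 1.47%.
2014: real = 384.5/1.491 = 257.88; growth vs 2013 (250.81) = 2.82%.
2015: real = 414.1/1.494 = 277.18; growth vs 2014 (257.88) = 7.48%.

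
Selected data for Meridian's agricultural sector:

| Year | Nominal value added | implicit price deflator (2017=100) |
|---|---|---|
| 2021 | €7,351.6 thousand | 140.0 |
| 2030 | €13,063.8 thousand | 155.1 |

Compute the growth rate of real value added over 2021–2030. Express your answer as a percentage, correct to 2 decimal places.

60.40%

Real value added 2021 = 7351.6 / 1.400 = 5251.14.
Real value added 2030 = 13063.8 / 1.551 = 8422.82.
Real growth = 8422.82 / 5251.14 − 1 = 0.6040.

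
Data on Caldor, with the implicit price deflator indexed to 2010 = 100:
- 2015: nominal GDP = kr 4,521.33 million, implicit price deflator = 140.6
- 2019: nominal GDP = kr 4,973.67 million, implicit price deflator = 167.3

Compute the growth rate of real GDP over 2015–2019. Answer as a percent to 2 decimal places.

-7.55%

Real GDP 2015 = 4521.33 / 1.406 = 3215.74.
Real GDP 2019 = 4973.67 / 1.673 = 2972.90.
Real growth = 2972.90 / 3215.74 − 1 = -0.0755.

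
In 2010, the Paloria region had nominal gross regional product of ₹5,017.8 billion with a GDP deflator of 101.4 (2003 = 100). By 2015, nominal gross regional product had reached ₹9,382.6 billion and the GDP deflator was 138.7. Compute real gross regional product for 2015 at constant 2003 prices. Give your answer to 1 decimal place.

Real gross regional product = Nominal / (GDP deflator/100) = 9382.6 / 1.387 = 6764.67.

₹6,764.7 billion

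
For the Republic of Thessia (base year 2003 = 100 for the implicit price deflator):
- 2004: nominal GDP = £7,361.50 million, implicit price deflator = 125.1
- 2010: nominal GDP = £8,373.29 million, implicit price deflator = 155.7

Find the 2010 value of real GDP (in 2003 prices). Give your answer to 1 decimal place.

Real GDP = Nominal / (implicit price deflator/100) = 8373.29 / 1.557 = 5377.84.

£5,377.8 million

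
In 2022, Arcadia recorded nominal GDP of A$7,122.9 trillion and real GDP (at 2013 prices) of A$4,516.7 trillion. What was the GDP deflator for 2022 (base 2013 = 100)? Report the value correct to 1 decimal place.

GDP deflator = (Nominal / Real) × 100 = 7122.9 / 4516.7 × 100 = 157.70.

157.7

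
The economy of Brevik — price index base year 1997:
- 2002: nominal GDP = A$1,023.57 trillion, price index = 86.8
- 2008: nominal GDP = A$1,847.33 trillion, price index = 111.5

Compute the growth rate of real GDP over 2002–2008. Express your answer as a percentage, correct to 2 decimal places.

Deflate each year: 2002 → 1023.57/0.868 = 1179.23; 2008 → 1847.33/1.115 = 1656.80.
So real GDP changed by 1656.80/1179.23 − 1 = 0.4050, i.e. 40.50%.

40.50%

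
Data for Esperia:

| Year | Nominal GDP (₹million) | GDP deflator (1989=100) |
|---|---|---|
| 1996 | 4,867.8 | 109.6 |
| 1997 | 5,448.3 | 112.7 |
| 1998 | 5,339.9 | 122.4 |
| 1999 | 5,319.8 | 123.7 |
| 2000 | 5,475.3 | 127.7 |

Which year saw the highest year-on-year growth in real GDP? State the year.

1997

1997: real = 5448.3/1.127 = 4834.34; growth vs 1996 (4441.42) = 8.85%.
1998: real = 5339.9/1.224 = 4362.66; growth vs 1997 (4834.34) = -9.76%.
1999: real = 5319.8/1.237 = 4300.57; growth vs 1998 (4362.66) = -1.42%.
2000: real = 5475.3/1.277 = 4287.63; growth vs 1999 (4300.57) = -0.30%.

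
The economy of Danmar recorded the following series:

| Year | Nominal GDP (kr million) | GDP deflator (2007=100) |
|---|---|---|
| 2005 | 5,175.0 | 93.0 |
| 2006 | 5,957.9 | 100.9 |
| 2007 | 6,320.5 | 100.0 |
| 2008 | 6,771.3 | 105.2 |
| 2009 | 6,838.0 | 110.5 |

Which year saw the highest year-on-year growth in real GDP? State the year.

2007

2006: real = 5957.9/1.009 = 5904.76; growth vs 2005 (5564.52) = 6.11%.
2007: real = 6320.5/1.000 = 6320.50; growth vs 2006 (5904.76) = 7.04%.
2008: real = 6771.3/1.052 = 6436.60; growth vs 2007 (6320.50) = 1.84%.
2009: real = 6838.0/1.105 = 6188.24; growth vs 2008 (6436.60) = -3.86%.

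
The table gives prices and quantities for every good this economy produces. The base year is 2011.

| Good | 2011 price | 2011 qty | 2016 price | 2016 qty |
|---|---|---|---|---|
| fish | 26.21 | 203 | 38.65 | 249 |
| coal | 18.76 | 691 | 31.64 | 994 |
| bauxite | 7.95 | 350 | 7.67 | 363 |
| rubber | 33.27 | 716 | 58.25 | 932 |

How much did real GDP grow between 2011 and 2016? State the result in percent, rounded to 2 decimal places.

31.59%

Real GDP 2011 = Nominal GDP 2011 = 26.21·203 + 18.76·691 + 7.95·350 + 33.27·716 = 44887.61.
Real GDP 2016 (at 2011 prices) = 26.21·249 + 18.76·994 + 7.95·363 + 33.27·932 = 59067.22.
Real growth = 59067.22/44887.61 − 1 = 0.3159.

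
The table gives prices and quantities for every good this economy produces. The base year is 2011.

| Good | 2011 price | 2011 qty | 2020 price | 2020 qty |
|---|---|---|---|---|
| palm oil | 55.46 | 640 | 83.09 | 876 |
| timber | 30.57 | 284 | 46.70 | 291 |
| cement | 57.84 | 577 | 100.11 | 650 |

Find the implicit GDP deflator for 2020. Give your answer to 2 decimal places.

Nominal GDP 2020 = 83.09·876 + 46.70·291 + 100.11·650 = 151448.04.
Real GDP 2020 (at 2011 prices) = 55.46·876 + 30.57·291 + 57.84·650 = 95074.83.
Deflator = Nominal/Real × 100 = 151448.04/95074.83 × 100 = 159.294.

159.29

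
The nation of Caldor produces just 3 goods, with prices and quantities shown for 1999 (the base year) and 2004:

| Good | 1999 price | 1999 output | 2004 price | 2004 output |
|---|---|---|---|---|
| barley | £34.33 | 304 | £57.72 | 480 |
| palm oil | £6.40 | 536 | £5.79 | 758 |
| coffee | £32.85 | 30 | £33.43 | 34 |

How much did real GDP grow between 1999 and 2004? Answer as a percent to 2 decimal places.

51.13%

Real GDP 1999 = Nominal GDP 1999 = 34.33·304 + 6.40·536 + 32.85·30 = 14852.22.
Real GDP 2004 (at 1999 prices) = 34.33·480 + 6.40·758 + 32.85·34 = 22446.50.
Real growth = 22446.50/14852.22 − 1 = 0.5113.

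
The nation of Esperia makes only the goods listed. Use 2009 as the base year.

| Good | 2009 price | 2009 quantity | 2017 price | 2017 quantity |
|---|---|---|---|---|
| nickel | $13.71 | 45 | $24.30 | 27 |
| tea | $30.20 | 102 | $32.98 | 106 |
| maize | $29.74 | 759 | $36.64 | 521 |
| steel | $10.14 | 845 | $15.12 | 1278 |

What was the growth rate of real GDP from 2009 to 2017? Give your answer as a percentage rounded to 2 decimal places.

Real GDP 2009 = Nominal GDP 2009 = 13.71·45 + 30.20·102 + 29.74·759 + 10.14·845 = 34838.31.
Real GDP 2017 (at 2009 prices) = 13.71·27 + 30.20·106 + 29.74·521 + 10.14·1278 = 32024.83.
Real growth = 32024.83/34838.31 − 1 = -0.0808.

-8.08%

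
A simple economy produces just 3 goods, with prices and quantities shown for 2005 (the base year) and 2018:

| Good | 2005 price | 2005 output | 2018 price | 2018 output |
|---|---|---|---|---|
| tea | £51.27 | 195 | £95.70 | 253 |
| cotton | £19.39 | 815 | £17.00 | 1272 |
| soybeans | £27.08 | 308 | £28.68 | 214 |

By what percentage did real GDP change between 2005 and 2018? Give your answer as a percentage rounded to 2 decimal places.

Real GDP 2005 = Nominal GDP 2005 = 51.27·195 + 19.39·815 + 27.08·308 = 34141.14.
Real GDP 2018 (at 2005 prices) = 51.27·253 + 19.39·1272 + 27.08·214 = 43430.51.
Real growth = 43430.51/34141.14 − 1 = 0.2721.

27.21%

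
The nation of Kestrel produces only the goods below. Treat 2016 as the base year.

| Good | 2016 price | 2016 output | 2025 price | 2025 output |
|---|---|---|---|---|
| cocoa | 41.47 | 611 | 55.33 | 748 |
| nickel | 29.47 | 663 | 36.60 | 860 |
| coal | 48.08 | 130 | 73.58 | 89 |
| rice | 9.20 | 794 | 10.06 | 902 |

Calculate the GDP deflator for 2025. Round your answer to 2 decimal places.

128.35

Nominal GDP 2025 = 55.33·748 + 36.60·860 + 73.58·89 + 10.06·902 = 88485.58.
Real GDP 2025 (at 2016 prices) = 41.47·748 + 29.47·860 + 48.08·89 + 9.20·902 = 68941.28.
Deflator = Nominal/Real × 100 = 88485.58/68941.28 × 100 = 128.349.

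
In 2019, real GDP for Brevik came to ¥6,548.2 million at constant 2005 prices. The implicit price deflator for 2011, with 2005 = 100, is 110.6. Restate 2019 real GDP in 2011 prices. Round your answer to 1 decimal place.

¥7,242.3 million

Real GDP in 2011 prices = Real GDP in 2005 prices × (P_2011/P_2005) = 6548.2 × 1.106 = 7242.31.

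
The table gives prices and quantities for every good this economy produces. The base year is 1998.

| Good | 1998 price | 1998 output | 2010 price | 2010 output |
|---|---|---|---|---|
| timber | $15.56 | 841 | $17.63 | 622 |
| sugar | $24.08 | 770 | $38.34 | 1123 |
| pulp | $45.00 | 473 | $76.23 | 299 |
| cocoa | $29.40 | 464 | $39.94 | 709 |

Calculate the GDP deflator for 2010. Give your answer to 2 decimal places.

Nominal GDP 2010 = 17.63·622 + 38.34·1123 + 76.23·299 + 39.94·709 = 105131.91.
Real GDP 2010 (at 1998 prices) = 15.56·622 + 24.08·1123 + 45.00·299 + 29.40·709 = 71019.76.
Deflator = Nominal/Real × 100 = 105131.91/71019.76 × 100 = 148.032.

148.03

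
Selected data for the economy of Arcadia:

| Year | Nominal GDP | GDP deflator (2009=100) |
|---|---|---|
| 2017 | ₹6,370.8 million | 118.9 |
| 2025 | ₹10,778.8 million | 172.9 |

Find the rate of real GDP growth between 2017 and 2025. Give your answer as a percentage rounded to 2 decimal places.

Real GDP 2017 = 6370.8 / 1.189 = 5358.12.
Real GDP 2025 = 10778.8 / 1.729 = 6234.12.
Real growth = 6234.12 / 5358.12 − 1 = 0.1635.

16.35%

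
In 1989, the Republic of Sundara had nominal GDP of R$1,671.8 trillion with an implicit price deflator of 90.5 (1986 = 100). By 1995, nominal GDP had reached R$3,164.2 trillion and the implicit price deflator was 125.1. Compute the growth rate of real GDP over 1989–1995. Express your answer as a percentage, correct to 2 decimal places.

Deflate each year: 1989 → 1671.8/0.905 = 1847.29; 1995 → 3164.2/1.251 = 2529.34.
So real GDP changed by 2529.34/1847.29 − 1 = 0.3692, i.e. 36.92%.

36.92%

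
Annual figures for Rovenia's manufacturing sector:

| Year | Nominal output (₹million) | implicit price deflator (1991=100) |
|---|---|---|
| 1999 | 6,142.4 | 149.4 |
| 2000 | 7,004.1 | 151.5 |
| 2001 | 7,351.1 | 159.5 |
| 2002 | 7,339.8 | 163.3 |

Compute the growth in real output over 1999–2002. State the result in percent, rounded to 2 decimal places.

9.32%

Real output 1999 = 6142.4/1.494 = 4111.38.
Real output 2002 = 7339.8/1.633 = 4494.67.
Change = 4494.67/4111.38 − 1 = 0.0932.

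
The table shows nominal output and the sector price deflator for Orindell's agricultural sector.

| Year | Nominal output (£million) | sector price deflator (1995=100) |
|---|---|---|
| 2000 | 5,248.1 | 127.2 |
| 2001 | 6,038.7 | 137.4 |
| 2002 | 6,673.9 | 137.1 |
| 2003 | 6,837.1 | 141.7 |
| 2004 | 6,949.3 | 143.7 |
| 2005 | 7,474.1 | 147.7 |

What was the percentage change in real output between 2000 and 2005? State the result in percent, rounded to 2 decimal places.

Real output 2000 = 5248.1/1.272 = 4125.86.
Real output 2005 = 7474.1/1.477 = 5060.32.
Change = 5060.32/4125.86 − 1 = 0.2265.

22.65%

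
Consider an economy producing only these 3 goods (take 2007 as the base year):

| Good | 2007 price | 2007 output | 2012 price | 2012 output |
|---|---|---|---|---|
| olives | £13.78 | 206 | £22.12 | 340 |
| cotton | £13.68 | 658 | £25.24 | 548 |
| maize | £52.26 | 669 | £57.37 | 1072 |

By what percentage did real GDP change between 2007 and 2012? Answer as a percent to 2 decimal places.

Real GDP 2007 = Nominal GDP 2007 = 13.78·206 + 13.68·658 + 52.26·669 = 46802.06.
Real GDP 2012 (at 2007 prices) = 13.78·340 + 13.68·548 + 52.26·1072 = 68204.56.
Real growth = 68204.56/46802.06 − 1 = 0.4573.

45.73%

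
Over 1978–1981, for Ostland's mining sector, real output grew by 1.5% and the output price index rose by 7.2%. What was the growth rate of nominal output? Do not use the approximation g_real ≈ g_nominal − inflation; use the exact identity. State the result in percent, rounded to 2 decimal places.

(1 + g_nom) = (1 + g_real)(1 + π) = 1.0150 × 1.0720 = 1.08808.

8.81%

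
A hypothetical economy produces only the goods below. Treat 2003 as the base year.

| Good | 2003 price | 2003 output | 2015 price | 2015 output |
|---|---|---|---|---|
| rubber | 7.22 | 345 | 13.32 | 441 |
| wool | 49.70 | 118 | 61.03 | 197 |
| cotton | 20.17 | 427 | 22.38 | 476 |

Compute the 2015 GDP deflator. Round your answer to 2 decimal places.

126.46

Nominal GDP 2015 = 13.32·441 + 61.03·197 + 22.38·476 = 28549.91.
Real GDP 2015 (at 2003 prices) = 7.22·441 + 49.70·197 + 20.17·476 = 22575.84.
Deflator = Nominal/Real × 100 = 28549.91/22575.84 × 100 = 126.462.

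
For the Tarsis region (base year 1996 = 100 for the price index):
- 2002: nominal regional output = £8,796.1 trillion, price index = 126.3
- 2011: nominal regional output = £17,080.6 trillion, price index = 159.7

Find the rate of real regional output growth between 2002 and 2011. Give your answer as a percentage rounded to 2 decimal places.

53.57%

Real regional output 2002 = 8796.1 / 1.263 = 6964.45.
Real regional output 2011 = 17080.6 / 1.597 = 10695.43.
Real growth = 10695.43 / 6964.45 − 1 = 0.5357.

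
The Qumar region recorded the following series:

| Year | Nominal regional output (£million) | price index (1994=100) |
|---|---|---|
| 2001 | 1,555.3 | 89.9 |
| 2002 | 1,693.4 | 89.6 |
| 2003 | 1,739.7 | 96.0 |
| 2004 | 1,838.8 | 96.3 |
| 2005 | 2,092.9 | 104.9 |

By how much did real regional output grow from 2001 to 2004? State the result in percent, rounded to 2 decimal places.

Real regional output 2001 = 1555.3/0.899 = 1730.03.
Real regional output 2004 = 1838.8/0.963 = 1909.45.
Change = 1909.45/1730.03 − 1 = 0.1037.

10.37%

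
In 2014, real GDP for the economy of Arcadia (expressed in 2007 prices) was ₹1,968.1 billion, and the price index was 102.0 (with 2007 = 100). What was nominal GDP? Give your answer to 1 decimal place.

₹2,007.5 billion

Nominal GDP = Real × (price index/100) = 1968.1 × 1.020 = 2007.46.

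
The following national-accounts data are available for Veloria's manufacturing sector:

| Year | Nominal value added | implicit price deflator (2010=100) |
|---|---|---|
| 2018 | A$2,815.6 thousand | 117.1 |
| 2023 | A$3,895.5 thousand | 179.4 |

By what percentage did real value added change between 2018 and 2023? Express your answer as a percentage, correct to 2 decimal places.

-9.69%

Real value added 2018 = 2815.6 / 1.171 = 2404.44.
Real value added 2023 = 3895.5 / 1.794 = 2171.40.
Real growth = 2171.40 / 2404.44 − 1 = -0.0969.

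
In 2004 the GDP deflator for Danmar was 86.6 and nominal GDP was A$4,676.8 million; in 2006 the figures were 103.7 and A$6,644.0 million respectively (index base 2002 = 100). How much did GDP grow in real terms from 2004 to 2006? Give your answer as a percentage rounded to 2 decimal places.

18.64%

Deflate each year: 2004 → 4676.8/0.866 = 5400.46; 2006 → 6644.0/1.037 = 6406.94.
So real GDP changed by 6406.94/5400.46 − 1 = 0.1864, i.e. 18.64%.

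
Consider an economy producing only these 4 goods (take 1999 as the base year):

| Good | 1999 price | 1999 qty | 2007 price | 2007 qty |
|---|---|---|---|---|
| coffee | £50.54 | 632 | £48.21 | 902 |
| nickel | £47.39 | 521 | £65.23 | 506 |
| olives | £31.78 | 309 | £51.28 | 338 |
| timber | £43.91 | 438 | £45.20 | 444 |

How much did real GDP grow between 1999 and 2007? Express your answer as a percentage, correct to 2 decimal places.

Real GDP 1999 = Nominal GDP 1999 = 50.54·632 + 47.39·521 + 31.78·309 + 43.91·438 = 85684.07.
Real GDP 2007 (at 1999 prices) = 50.54·902 + 47.39·506 + 31.78·338 + 43.91·444 = 99804.10.
Real growth = 99804.10/85684.07 − 1 = 0.1648.

16.48%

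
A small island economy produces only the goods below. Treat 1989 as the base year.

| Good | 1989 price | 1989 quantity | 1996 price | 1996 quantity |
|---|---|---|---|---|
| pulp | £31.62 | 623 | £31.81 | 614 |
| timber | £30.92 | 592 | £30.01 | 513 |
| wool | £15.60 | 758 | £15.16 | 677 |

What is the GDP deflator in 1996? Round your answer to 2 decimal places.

98.59

Nominal GDP 1996 = 31.81·614 + 30.01·513 + 15.16·677 = 45189.79.
Real GDP 1996 (at 1989 prices) = 31.62·614 + 30.92·513 + 15.60·677 = 45837.84.
Deflator = Nominal/Real × 100 = 45189.79/45837.84 × 100 = 98.586.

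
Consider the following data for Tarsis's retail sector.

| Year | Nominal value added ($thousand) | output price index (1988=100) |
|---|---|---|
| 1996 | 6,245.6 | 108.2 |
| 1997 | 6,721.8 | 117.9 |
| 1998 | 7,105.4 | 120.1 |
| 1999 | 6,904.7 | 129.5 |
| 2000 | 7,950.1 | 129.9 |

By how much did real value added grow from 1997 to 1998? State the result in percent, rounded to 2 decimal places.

Real value added 1997 = 6721.8/1.179 = 5701.27.
Real value added 1998 = 7105.4/1.201 = 5916.24.
Change = 5916.24/5701.27 − 1 = 0.0377.

3.77%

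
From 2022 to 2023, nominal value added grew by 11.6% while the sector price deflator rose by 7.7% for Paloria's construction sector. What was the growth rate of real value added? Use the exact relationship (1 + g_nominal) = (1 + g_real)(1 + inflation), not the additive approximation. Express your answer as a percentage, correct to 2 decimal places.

(1 + g_nom) = (1 + g_real)(1 + π), so g_real = 1.1160 / 1.0770 − 1 = 0.03621.

3.62%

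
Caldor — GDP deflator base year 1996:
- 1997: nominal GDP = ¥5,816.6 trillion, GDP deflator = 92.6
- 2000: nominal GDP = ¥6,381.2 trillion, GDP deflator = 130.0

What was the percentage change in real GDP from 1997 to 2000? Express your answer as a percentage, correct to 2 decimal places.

Deflate each year: 1997 → 5816.6/0.926 = 6281.43; 2000 → 6381.2/1.300 = 4908.62.
So real GDP changed by 4908.62/6281.43 − 1 = -0.2186, i.e. -21.86%.

-21.86%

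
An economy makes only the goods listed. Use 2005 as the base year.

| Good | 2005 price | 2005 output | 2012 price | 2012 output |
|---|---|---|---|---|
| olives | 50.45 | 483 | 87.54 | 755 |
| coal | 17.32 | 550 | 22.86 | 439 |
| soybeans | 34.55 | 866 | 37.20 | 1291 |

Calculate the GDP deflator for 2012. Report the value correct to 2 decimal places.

Nominal GDP 2012 = 87.54·755 + 22.86·439 + 37.20·1291 = 124153.44.
Real GDP 2012 (at 2005 prices) = 50.45·755 + 17.32·439 + 34.55·1291 = 90297.28.
Deflator = Nominal/Real × 100 = 124153.44/90297.28 × 100 = 137.494.

137.49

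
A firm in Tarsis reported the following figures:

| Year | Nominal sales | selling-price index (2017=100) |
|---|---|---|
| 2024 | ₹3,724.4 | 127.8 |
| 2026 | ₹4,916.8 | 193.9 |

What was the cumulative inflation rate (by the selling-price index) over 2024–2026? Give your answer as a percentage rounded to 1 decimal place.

51.7%

Price-level change = 193.9 / 127.8 − 1 = 0.5172.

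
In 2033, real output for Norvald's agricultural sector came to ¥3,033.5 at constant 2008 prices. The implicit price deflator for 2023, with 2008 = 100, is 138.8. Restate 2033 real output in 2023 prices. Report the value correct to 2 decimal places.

¥4,210.50

Real output in 2023 prices = Real output in 2008 prices × (P_2023/P_2008) = 3033.5 × 1.388 = 4210.50.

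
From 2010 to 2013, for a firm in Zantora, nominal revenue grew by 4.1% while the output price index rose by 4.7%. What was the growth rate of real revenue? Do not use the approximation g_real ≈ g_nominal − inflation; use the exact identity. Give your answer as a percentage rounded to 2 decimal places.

(1 + g_nom) = (1 + g_real)(1 + π), so g_real = 1.0410 / 1.0470 − 1 = -0.00573.

-0.57%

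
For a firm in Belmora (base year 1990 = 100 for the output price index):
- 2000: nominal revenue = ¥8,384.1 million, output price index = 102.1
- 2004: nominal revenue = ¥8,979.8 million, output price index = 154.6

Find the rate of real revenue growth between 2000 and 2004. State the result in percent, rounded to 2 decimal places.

Real revenue 2000 = 8384.1 / 1.021 = 8211.66.
Real revenue 2004 = 8979.8 / 1.546 = 5808.41.
Real growth = 5808.41 / 8211.66 − 1 = -0.2927.

-29.27%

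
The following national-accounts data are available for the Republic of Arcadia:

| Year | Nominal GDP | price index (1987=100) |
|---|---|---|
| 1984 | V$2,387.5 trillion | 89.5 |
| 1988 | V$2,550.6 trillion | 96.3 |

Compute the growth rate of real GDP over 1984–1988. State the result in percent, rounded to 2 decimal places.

Real GDP 1984 = 2387.5 / 0.895 = 2667.60.
Real GDP 1988 = 2550.6 / 0.963 = 2648.60.
Real growth = 2648.60 / 2667.60 − 1 = -0.0071.

-0.71%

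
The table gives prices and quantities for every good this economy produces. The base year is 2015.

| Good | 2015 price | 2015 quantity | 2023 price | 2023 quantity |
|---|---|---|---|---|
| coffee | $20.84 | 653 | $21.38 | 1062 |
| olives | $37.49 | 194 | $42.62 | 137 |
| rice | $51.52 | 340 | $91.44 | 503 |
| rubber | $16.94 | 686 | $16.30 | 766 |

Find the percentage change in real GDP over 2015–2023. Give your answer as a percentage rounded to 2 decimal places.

Real GDP 2015 = Nominal GDP 2015 = 20.84·653 + 37.49·194 + 51.52·340 + 16.94·686 = 50019.22.
Real GDP 2023 (at 2015 prices) = 20.84·1062 + 37.49·137 + 51.52·503 + 16.94·766 = 66158.81.
Real growth = 66158.81/50019.22 − 1 = 0.3227.

32.27%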